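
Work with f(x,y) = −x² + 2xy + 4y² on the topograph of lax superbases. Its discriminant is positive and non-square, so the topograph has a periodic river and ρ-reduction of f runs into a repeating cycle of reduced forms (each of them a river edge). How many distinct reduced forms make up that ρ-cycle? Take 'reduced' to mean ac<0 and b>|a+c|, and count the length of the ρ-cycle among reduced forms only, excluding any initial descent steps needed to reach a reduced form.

D = 20, ⌊√D⌋ = 4
descent: ρ → (4,-2,-1)
descent: ρ → (-1,4,1)  [lands on river]
river: ρ → (1,4,-1)
ρ-cycle length = 2 (tail of 2 descent steps not counted)

2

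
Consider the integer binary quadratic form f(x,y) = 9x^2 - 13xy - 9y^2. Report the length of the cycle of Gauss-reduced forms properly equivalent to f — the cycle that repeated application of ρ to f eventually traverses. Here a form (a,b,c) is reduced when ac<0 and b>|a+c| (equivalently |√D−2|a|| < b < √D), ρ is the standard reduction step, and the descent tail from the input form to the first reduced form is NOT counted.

D = 493, ⌊√D⌋ = 22
descent: ρ → (-9,13,9)  [lands on river]
river: ρ → (9,5,-13)
river: ρ → (-13,21,1)
river: ρ → (1,21,-13)
river: ρ → (-13,5,9)
river: ρ → (9,13,-9)
river: ρ → (-9,5,13)
river: ρ → (13,21,-1)
river: ρ → (-1,21,13)
river: ρ → (13,5,-9)
ρ-cycle length = 10 (tail of 1 descent step not counted)

10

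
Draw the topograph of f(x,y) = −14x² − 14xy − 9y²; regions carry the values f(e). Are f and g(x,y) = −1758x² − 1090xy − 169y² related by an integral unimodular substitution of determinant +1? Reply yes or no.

D₁ = -308, D₂ = -308
f is negative-definite; reduce −f:
−f: flip: (14,14,9)→(9,-14,14)
−f: translate: b→4 (≡-14 mod 18), so (9,-14,14)→(9,4,9)
−f: reduced (well bottom): (9,4,9) with a≤c, −a<b≤a
flip sign back: reduced form of f is (-9,-4,-9)
g is negative-definite; reduce −g:
−g: flip: (1758,1090,169)→(169,-1090,1758)
−g: translate: b→-76 (≡-1090 mod 338), so (169,-1090,1758)→(169,-76,9)
−g: flip: (169,-76,9)→(9,76,169)
−g: translate: b→4 (≡76 mod 18), so (9,76,169)→(9,4,9)
−g: reduced (well bottom): (9,4,9) with a≤c, −a<b≤a
flip sign back: reduced form of g is (-9,-4,-9)
reduced forms (-9, -4, -9) vs (-9, -4, -9) ⇒ equivalent

yes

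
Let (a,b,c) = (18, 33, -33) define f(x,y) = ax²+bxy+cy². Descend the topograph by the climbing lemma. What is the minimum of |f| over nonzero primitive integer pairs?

river: ρ → (-33,33,18)
river: ρ → (18,39,-27)
river: ρ → (-27,15,30)
river: ρ → (30,45,-12)
river: ρ → (-12,51,18)
river: ρ → (18,57,-3)
river: ρ → (-3,57,18)
river: ρ → (18,51,-12)
river: ρ → (-12,45,30)
river: ρ → (30,15,-27)
river: ρ → (-27,39,18)
river: ρ → (18,33,-33)
closes: descent 0, river 12
min |a| on river = 3

3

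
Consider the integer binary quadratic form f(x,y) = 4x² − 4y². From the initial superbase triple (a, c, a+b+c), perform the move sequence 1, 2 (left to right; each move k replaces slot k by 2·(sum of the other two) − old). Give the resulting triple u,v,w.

start (4,-4,0) = (f(1,0),f(0,1),f(1,1))
replace slot 1: 2·((-4)+0) − 4 = -12 → (-12,-4,0)
replace slot 2: 2·((-12)+0) − (-4) = -20 → (-12,-20,0)

-12,-20,0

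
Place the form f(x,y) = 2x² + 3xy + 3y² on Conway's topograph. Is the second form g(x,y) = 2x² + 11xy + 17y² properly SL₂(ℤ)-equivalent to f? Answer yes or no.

D₁ = -15, D₂ = -15
f: translate: b→-1 (≡3 mod 4), so (2,3,3)→(2,-1,2)
f: flip: (2,-1,2)→(2,1,2)
f: reduced (well bottom): (2,1,2) with a≤c, −a<b≤a
g: translate: b→-1 (≡11 mod 4), so (2,11,17)→(2,-1,2)
g: flip: (2,-1,2)→(2,1,2)
g: reduced (well bottom): (2,1,2) with a≤c, −a<b≤a
reduced forms (2, 1, 2) vs (2, 1, 2) ⇒ equivalent

yes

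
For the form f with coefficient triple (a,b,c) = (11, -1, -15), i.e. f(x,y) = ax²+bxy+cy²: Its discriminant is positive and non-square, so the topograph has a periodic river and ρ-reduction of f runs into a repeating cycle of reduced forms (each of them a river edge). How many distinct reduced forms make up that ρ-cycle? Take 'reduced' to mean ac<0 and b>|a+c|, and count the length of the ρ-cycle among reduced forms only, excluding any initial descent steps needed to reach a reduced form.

D = 661, ⌊√D⌋ = 25
descent: ρ → (-15,1,11)
descent: ρ → (11,21,-5)  [lands on river]
river: ρ → (-5,19,15)
river: ρ → (15,11,-9)
river: ρ → (-9,25,1)
river: ρ → (1,25,-9)
river: ρ → (-9,11,15)
river: ρ → (15,19,-5)
river: ρ → (-5,21,11)
river: ρ → (11,23,-3)
river: ρ → (-3,25,3)
river: ρ → (3,23,-11)
river: ρ → (-11,21,5)
river: ρ → (5,19,-15)
river: ρ → (-15,11,9)
river: ρ → (9,25,-1)
river: ρ → (-1,25,9)
river: ρ → (9,11,-15)
river: ρ → (-15,19,5)
river: ρ → (5,21,-11)
river: ρ → (-11,23,3)
river: ρ → (3,25,-3)
river: ρ → (-3,23,11)
ρ-cycle length = 22 (tail of 2 descent steps not counted)

22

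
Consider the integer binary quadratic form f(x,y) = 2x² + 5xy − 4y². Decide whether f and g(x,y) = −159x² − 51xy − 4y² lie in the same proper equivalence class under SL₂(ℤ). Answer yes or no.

D₁ = 57, D₂ = 57
river cycle of f (length 6): (-4, 3, 3), (3, 3, -4), (-4, 5, 2), (2, 7, -1), (-1, 7, 2), (2, 5, -4)
river cycle of g (length 6): (-4, 3, 3), (3, 3, -4), (-4, 5, 2), (2, 7, -1), (-1, 7, 2), (2, 5, -4)
cycles coincide ⇒ equivalent

yes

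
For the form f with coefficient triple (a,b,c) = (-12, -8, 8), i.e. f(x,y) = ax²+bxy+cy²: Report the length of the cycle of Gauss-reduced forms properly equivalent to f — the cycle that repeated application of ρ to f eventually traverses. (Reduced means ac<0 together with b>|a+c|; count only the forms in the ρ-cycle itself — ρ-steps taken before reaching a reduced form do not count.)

D = 448, ⌊√D⌋ = 21
descent: ρ → (8,8,-12)  [lands on river]
river: ρ → (-12,16,4)
river: ρ → (4,16,-12)
river: ρ → (-12,8,8)
ρ-cycle length = 4 (tail of 1 descent step not counted)

4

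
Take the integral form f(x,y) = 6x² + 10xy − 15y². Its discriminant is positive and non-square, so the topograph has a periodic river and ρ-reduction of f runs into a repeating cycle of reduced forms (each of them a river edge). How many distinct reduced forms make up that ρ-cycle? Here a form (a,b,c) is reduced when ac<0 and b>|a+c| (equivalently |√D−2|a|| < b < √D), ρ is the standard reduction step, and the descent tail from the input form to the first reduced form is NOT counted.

D = 460, ⌊√D⌋ = 21
river: ρ → (-15,20,1)
river: ρ → (1,20,-15)
river: ρ → (-15,10,6)
river: ρ → (6,14,-11)
river: ρ → (-11,8,9)
river: ρ → (9,10,-10)
river: ρ → (-10,10,9)
river: ρ → (9,8,-11)
river: ρ → (-11,14,6)
river: ρ → (6,10,-15)
ρ-cycle length = 10 (tail of 0 descent steps not counted)

10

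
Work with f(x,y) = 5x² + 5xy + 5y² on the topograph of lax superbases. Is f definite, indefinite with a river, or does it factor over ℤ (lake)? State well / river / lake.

D = b²−4ac = 5² − 4·5·5 = -75
D < 0 ⇒ definite ⇒ every region one sign ⇒ single well

well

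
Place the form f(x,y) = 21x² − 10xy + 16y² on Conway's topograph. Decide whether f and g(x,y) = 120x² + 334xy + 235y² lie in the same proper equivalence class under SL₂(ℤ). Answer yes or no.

D₁ = -1244, D₂ = -1244
f: flip: (21,-10,16)→(16,10,21)
f: reduced (well bottom): (16,10,21) with a≤c, −a<b≤a
g: translate: b→94 (≡334 mod 240), so (120,334,235)→(120,94,21)
g: flip: (120,94,21)→(21,-94,120)
g: translate: b→-10 (≡-94 mod 42), so (21,-94,120)→(21,-10,16)
g: flip: (21,-10,16)→(16,10,21)
g: reduced (well bottom): (16,10,21) with a≤c, −a<b≤a
reduced forms (16, 10, 21) vs (16, 10, 21) ⇒ equivalent

yes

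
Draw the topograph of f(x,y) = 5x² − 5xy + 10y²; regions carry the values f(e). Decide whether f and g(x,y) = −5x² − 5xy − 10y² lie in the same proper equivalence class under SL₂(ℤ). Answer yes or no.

D₁ = -175, D₂ = -175
f: translate: b→5 (≡-5 mod 10), so (5,-5,10)→(5,5,10)
f: reduced (well bottom): (5,5,10) with a≤c, −a<b≤a
g is negative-definite; reduce −g:
−g: reduced (well bottom): (5,5,10) with a≤c, −a<b≤a
flip sign back: reduced form of g is (-5,-5,-10)
reduced forms (5, 5, 10) vs (-5, -5, -10) ⇒ inequivalent

no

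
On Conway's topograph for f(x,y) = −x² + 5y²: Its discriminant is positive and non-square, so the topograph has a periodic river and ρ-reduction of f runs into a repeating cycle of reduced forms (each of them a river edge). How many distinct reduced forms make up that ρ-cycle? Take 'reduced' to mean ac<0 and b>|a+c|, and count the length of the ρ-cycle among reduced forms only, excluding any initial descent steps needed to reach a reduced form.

D = 20, ⌊√D⌋ = 4
descent: ρ → (5,0,-1)
descent: ρ → (-1,4,1)  [lands on river]
river: ρ → (1,4,-1)
ρ-cycle length = 2 (tail of 2 descent steps not counted)

2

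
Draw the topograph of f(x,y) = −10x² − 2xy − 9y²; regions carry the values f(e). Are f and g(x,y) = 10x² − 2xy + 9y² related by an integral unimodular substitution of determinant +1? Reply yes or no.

D₁ = -356, D₂ = -356
f is negative-definite; reduce −f:
−f: flip: (10,2,9)→(9,-2,10)
−f: reduced (well bottom): (9,-2,10) with a≤c, −a<b≤a
flip sign back: reduced form of f is (-9,2,-10)
g: flip: (10,-2,9)→(9,2,10)
g: reduced (well bottom): (9,2,10) with a≤c, −a<b≤a
reduced forms (-9, 2, -10) vs (9, 2, 10) ⇒ inequivalent

no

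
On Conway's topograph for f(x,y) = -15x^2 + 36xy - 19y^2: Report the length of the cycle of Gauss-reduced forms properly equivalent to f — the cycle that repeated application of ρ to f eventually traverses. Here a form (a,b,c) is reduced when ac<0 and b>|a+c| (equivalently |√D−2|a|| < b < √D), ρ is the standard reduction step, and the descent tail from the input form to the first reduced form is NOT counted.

D = 156, ⌊√D⌋ = 12
descent: ρ → (-19,2,2)
descent: ρ → (2,10,-7)  [lands on river]
river: ρ → (-7,4,5)
river: ρ → (5,6,-6)
river: ρ → (-6,6,5)
river: ρ → (5,4,-7)
river: ρ → (-7,10,2)
ρ-cycle length = 6 (tail of 2 descent steps not counted)

6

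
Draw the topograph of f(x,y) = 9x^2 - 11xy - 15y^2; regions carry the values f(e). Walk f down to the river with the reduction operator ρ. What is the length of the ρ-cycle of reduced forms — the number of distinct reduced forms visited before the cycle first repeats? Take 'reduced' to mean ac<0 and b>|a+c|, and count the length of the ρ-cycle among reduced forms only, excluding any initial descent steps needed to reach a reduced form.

D = 661, ⌊√D⌋ = 25
descent: ρ → (-15,11,9)  [lands on river]
river: ρ → (9,25,-1)
river: ρ → (-1,25,9)
river: ρ → (9,11,-15)
river: ρ → (-15,19,5)
river: ρ → (5,21,-11)
river: ρ → (-11,23,3)
river: ρ → (3,25,-3)
river: ρ → (-3,23,11)
river: ρ → (11,21,-5)
river: ρ → (-5,19,15)
river: ρ → (15,11,-9)
river: ρ → (-9,25,1)
river: ρ → (1,25,-9)
river: ρ → (-9,11,15)
river: ρ → (15,19,-5)
river: ρ → (-5,21,11)
river: ρ → (11,23,-3)
river: ρ → (-3,25,3)
river: ρ → (3,23,-11)
river: ρ → (-11,21,5)
river: ρ → (5,19,-15)
ρ-cycle length = 22 (tail of 1 descent step not counted)

22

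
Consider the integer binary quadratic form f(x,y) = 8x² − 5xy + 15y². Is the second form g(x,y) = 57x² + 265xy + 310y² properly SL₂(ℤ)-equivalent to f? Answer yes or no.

D₁ = -455, D₂ = -455
f: reduced (well bottom): (8,-5,15) with a≤c, −a<b≤a
g: translate: b→37 (≡265 mod 114), so (57,265,310)→(57,37,8)
g: flip: (57,37,8)→(8,-37,57)
g: translate: b→-5 (≡-37 mod 16), so (8,-37,57)→(8,-5,15)
g: reduced (well bottom): (8,-5,15) with a≤c, −a<b≤a
reduced forms (8, -5, 15) vs (8, -5, 15) ⇒ equivalent

yes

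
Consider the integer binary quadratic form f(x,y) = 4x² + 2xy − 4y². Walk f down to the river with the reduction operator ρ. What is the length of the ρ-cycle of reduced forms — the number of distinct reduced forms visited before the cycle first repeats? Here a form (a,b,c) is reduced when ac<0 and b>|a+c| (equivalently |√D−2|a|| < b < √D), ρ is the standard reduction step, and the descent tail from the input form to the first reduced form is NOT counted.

D = 68, ⌊√D⌋ = 8
river: ρ → (-4,6,2)
river: ρ → (2,6,-4)
river: ρ → (-4,2,4)
river: ρ → (4,6,-2)
river: ρ → (-2,6,4)
river: ρ → (4,2,-4)
ρ-cycle length = 6 (tail of 0 descent steps not counted)

6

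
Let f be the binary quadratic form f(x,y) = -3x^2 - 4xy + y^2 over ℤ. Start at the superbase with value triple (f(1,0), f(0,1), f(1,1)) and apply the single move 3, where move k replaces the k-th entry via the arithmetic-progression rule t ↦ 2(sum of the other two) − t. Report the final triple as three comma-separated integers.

start (-3,1,-6) = (f(1,0),f(0,1),f(1,1))
replace slot 3: 2·((-3)+1) − (-6) = 2 → (-3,1,2)

-3,1,2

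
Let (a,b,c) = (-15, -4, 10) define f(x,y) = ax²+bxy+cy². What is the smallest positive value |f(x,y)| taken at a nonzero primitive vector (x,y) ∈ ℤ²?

descent: ρ → (10,24,-1)  [lands on river]
river: ρ → (-1,24,10)
river: ρ → (10,16,-9)
river: ρ → (-9,20,6)
river: ρ → (6,16,-15)
river: ρ → (-15,14,7)
river: ρ → (7,14,-15)
river: ρ → (-15,16,6)
river: ρ → (6,20,-9)
river: ρ → (-9,16,10)
closes: descent 1, river 10
min |a| on river = 1

1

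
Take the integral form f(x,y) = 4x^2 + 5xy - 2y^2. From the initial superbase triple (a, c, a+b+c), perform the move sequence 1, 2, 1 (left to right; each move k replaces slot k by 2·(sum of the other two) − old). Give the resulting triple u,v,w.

start (4,-2,7) = (f(1,0),f(0,1),f(1,1))
replace slot 1: 2·((-2)+7) − 4 = 6 → (6,-2,7)
replace slot 2: 2·(6+7) − (-2) = 28 → (6,28,7)
replace slot 1: 2·(28+7) − 6 = 64 → (64,28,7)

64,28,7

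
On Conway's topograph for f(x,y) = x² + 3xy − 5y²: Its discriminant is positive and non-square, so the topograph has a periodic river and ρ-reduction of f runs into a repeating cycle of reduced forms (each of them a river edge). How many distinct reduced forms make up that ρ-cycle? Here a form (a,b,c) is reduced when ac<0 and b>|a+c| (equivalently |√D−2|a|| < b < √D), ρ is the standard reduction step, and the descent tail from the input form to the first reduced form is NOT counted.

D = 29, ⌊√D⌋ = 5
descent: ρ → (-5,-3,1)
descent: ρ → (1,5,-1)  [lands on river]
river: ρ → (-1,5,1)
ρ-cycle length = 2 (tail of 2 descent steps not counted)

2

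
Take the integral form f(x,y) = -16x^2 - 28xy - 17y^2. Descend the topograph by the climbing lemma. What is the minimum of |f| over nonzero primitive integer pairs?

translate: b→-4 (≡28 mod 32), so (16,28,17)→(16,-4,5)
flip: (16,-4,5)→(5,4,16)
reduced (well bottom): (5,4,16) with a≤c, −a<b≤a
well minimum |f| = |-5| = 5 (negative-definite)

5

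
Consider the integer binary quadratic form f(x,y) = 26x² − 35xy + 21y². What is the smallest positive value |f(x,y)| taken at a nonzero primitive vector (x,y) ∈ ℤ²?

translate: b→17 (≡-35 mod 52), so (26,-35,21)→(26,17,12)
flip: (26,17,12)→(12,-17,26)
translate: b→7 (≡-17 mod 24), so (12,-17,26)→(12,7,21)
reduced (well bottom): (12,7,21) with a≤c, −a<b≤a
well minimum = a = 12

12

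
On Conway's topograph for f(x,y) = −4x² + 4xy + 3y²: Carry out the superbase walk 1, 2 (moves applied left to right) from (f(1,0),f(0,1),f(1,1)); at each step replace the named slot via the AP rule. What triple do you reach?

start (-4,3,3) = (f(1,0),f(0,1),f(1,1))
replace slot 1: 2·(3+3) − (-4) = 16 → (16,3,3)
replace slot 2: 2·(16+3) − 3 = 35 → (16,35,3)

16,35,3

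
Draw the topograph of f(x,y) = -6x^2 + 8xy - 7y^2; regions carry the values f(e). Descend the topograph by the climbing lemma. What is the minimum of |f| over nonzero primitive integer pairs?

translate: b→4 (≡-8 mod 12), so (6,-8,7)→(6,4,5)
flip: (6,4,5)→(5,-4,6)
reduced (well bottom): (5,-4,6) with a≤c, −a<b≤a
well minimum |f| = |-5| = 5 (negative-definite)

5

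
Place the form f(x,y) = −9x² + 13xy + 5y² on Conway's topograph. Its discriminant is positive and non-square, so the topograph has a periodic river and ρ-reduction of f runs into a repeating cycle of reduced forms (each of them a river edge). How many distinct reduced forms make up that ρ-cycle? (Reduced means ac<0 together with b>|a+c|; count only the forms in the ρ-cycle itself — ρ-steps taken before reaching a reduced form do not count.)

D = 349, ⌊√D⌋ = 18
river: ρ → (5,17,-3)
river: ρ → (-3,13,15)
river: ρ → (15,17,-1)
river: ρ → (-1,17,15)
river: ρ → (15,13,-3)
river: ρ → (-3,17,5)
river: ρ → (5,13,-9)
river: ρ → (-9,5,9)
river: ρ → (9,13,-5)
river: ρ → (-5,17,3)
river: ρ → (3,13,-15)
river: ρ → (-15,17,1)
river: ρ → (1,17,-15)
river: ρ → (-15,13,3)
river: ρ → (3,17,-5)
river: ρ → (-5,13,9)
river: ρ → (9,5,-9)
river: ρ → (-9,13,5)
ρ-cycle length = 18 (tail of 0 descent steps not counted)

18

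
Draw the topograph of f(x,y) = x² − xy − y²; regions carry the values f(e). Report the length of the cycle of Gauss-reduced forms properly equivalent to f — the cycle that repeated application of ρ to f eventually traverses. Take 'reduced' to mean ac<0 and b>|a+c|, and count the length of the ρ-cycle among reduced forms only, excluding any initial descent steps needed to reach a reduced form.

D = 5, ⌊√D⌋ = 2
descent: ρ → (-1,1,1)  [lands on river]
river: ρ → (1,1,-1)
ρ-cycle length = 2 (tail of 1 descent step not counted)

2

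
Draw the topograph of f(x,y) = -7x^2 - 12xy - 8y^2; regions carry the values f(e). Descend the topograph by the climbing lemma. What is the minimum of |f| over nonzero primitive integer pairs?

translate: b→-2 (≡12 mod 14), so (7,12,8)→(7,-2,3)
flip: (7,-2,3)→(3,2,7)
reduced (well bottom): (3,2,7) with a≤c, −a<b≤a
well minimum |f| = |-3| = 3 (negative-definite)

3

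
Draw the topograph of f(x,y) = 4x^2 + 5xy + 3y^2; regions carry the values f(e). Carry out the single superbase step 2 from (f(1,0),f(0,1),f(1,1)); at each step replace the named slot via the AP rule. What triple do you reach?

start (4,3,12) = (f(1,0),f(0,1),f(1,1))
replace slot 2: 2·(4+12) − 3 = 29 → (4,29,12)

4,29,12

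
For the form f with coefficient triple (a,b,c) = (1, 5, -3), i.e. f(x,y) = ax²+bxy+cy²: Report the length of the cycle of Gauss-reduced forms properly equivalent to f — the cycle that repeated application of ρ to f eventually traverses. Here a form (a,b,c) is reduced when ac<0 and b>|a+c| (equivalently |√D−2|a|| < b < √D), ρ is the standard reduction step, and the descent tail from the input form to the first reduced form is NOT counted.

D = 37, ⌊√D⌋ = 6
river: ρ → (-3,1,3)
river: ρ → (3,5,-1)
river: ρ → (-1,5,3)
river: ρ → (3,1,-3)
river: ρ → (-3,5,1)
river: ρ → (1,5,-3)
ρ-cycle length = 6 (tail of 0 descent steps not counted)

6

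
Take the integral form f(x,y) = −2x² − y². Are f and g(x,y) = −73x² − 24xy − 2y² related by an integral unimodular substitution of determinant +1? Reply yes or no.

D₁ = -8, D₂ = -8
f is negative-definite; reduce −f:
−f: flip: (2,0,1)→(1,0,2)
−f: reduced (well bottom): (1,0,2) with a≤c, −a<b≤a
flip sign back: reduced form of f is (-1,0,-2)
g is negative-definite; reduce −g:
−g: flip: (73,24,2)→(2,-24,73)
−g: translate: b→0 (≡-24 mod 4), so (2,-24,73)→(2,0,1)
−g: flip: (2,0,1)→(1,0,2)
−g: reduced (well bottom): (1,0,2) with a≤c, −a<b≤a
flip sign back: reduced form of g is (-1,0,-2)
reduced forms (-1, 0, -2) vs (-1, 0, -2) ⇒ equivalent

yes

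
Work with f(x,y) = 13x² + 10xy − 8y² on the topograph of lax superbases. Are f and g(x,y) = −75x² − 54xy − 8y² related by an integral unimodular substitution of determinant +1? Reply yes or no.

D₁ = 516, D₂ = 516
river cycle of f (length 10): (-8, 22, 1), (1, 22, -8), (-8, 10, 13), (13, 16, -5), (-5, 14, 16), (16, 18, -3), (-3, 18, 16), (16, 14, -5), (-5, 16, 13), (13, 10, -8)
river cycle of g (length 10): (-8, 22, 1), (1, 22, -8), (-8, 10, 13), (13, 16, -5), (-5, 14, 16), (16, 18, -3), (-3, 18, 16), (16, 14, -5), (-5, 16, 13), (13, 10, -8)
cycles coincide ⇒ equivalent

yes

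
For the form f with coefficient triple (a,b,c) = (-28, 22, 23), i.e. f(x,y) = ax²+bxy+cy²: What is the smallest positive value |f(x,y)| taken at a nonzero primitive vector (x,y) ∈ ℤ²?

river: ρ → (23,24,-27)
river: ρ → (-27,30,20)
river: ρ → (20,50,-7)
river: ρ → (-7,48,27)
river: ρ → (27,6,-28)
river: ρ → (-28,50,5)
river: ρ → (5,50,-28)
river: ρ → (-28,6,27)
river: ρ → (27,48,-7)
river: ρ → (-7,50,20)
river: ρ → (20,30,-27)
river: ρ → (-27,24,23)
river: ρ → (23,22,-28)
river: ρ → (-28,34,17)
river: ρ → (17,34,-28)
river: ρ → (-28,22,23)
closes: descent 0, river 16
min |a| on river = 5

5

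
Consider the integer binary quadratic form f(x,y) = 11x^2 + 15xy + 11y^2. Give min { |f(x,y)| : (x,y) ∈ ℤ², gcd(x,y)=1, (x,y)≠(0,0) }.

translate: b→-7 (≡15 mod 22), so (11,15,11)→(11,-7,7)
flip: (11,-7,7)→(7,7,11)
reduced (well bottom): (7,7,11) with a≤c, −a<b≤a
well minimum = a = 7

7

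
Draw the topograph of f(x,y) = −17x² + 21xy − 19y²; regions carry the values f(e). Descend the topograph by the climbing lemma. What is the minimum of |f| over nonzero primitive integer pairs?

translate: b→13 (≡-21 mod 34), so (17,-21,19)→(17,13,15)
flip: (17,13,15)→(15,-13,17)
reduced (well bottom): (15,-13,17) with a≤c, −a<b≤a
well minimum |f| = |-15| = 15 (negative-definite)

15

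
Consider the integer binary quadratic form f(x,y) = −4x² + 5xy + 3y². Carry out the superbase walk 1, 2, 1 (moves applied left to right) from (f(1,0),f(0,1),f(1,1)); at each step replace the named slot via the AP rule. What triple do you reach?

start (-4,3,4) = (f(1,0),f(0,1),f(1,1))
replace slot 1: 2·(3+4) − (-4) = 18 → (18,3,4)
replace slot 2: 2·(18+4) − 3 = 41 → (18,41,4)
replace slot 1: 2·(41+4) − 18 = 72 → (72,41,4)

72,41,4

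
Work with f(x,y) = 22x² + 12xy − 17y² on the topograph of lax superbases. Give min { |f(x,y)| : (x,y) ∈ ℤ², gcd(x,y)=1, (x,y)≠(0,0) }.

river: ρ → (-17,22,17)
river: ρ → (17,12,-22)
river: ρ → (-22,32,7)
river: ρ → (7,38,-7)
river: ρ → (-7,32,22)
river: ρ → (22,12,-17)
closes: descent 0, river 6
min |a| on river = 7

7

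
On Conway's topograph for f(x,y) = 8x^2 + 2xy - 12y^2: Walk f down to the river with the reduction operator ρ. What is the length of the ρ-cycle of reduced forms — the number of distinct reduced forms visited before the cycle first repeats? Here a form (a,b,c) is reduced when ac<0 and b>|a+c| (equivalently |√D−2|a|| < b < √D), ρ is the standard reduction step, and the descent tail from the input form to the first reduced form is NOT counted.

D = 388, ⌊√D⌋ = 19
descent: ρ → (-12,-2,8)
descent: ρ → (8,18,-2)  [lands on river]
river: ρ → (-2,18,8)
river: ρ → (8,14,-6)
river: ρ → (-6,10,12)
river: ρ → (12,14,-4)
river: ρ → (-4,18,4)
river: ρ → (4,14,-12)
river: ρ → (-12,10,6)
river: ρ → (6,14,-8)
river: ρ → (-8,18,2)
river: ρ → (2,18,-8)
river: ρ → (-8,14,6)
river: ρ → (6,10,-12)
river: ρ → (-12,14,4)
river: ρ → (4,18,-4)
river: ρ → (-4,14,12)
river: ρ → (12,10,-6)
river: ρ → (-6,14,8)
ρ-cycle length = 18 (tail of 2 descent steps not counted)

18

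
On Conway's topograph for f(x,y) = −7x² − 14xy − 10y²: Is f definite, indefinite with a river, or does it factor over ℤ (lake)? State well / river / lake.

D = b²−4ac = (-14)² − 4·(-7)·(-10) = -84
D < 0 ⇒ definite ⇒ every region one sign ⇒ single well

well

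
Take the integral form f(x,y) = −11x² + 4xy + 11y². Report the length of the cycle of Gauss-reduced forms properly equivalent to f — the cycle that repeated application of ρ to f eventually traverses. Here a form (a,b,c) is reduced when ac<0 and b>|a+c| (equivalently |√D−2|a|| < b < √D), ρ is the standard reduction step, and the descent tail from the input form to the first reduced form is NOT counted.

D = 500, ⌊√D⌋ = 22
river: ρ → (11,18,-4)
river: ρ → (-4,22,1)
river: ρ → (1,22,-4)
river: ρ → (-4,18,11)
river: ρ → (11,4,-11)
river: ρ → (-11,18,4)
river: ρ → (4,22,-1)
river: ρ → (-1,22,4)
river: ρ → (4,18,-11)
river: ρ → (-11,4,11)
ρ-cycle length = 10 (tail of 0 descent steps not counted)

10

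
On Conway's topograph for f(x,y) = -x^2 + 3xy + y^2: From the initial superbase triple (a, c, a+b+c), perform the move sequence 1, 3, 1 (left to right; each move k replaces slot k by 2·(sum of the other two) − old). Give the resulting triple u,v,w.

start (-1,1,3) = (f(1,0),f(0,1),f(1,1))
replace slot 1: 2·(1+3) − (-1) = 9 → (9,1,3)
replace slot 3: 2·(9+1) − 3 = 17 → (9,1,17)
replace slot 1: 2·(1+17) − 9 = 27 → (27,1,17)

27,1,17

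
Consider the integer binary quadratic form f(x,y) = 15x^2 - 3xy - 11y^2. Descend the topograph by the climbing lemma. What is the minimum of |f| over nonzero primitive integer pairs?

descent: ρ → (-11,25,1)  [lands on river]
river: ρ → (1,25,-11)
river: ρ → (-11,19,7)
river: ρ → (7,23,-5)
river: ρ → (-5,17,19)
river: ρ → (19,21,-3)
river: ρ → (-3,21,19)
river: ρ → (19,17,-5)
river: ρ → (-5,23,7)
river: ρ → (7,19,-11)
closes: descent 1, river 10
min |a| on river = 1

1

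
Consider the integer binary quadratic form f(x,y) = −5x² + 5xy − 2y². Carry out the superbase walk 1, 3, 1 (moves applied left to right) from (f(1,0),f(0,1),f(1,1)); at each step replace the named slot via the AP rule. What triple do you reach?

start (-5,-2,-2) = (f(1,0),f(0,1),f(1,1))
replace slot 1: 2·((-2)+(-2)) − (-5) = -3 → (-3,-2,-2)
replace slot 3: 2·((-3)+(-2)) − (-2) = -8 → (-3,-2,-8)
replace slot 1: 2·((-2)+(-8)) − (-3) = -17 → (-17,-2,-8)

-17,-2,-8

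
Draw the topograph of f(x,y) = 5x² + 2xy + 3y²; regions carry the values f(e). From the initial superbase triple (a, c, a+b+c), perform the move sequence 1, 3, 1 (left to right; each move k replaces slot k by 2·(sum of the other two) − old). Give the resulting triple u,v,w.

start (5,3,10) = (f(1,0),f(0,1),f(1,1))
replace slot 1: 2·(3+10) − 5 = 21 → (21,3,10)
replace slot 3: 2·(21+3) − 10 = 38 → (21,3,38)
replace slot 1: 2·(3+38) − 21 = 61 → (61,3,38)

61,3,38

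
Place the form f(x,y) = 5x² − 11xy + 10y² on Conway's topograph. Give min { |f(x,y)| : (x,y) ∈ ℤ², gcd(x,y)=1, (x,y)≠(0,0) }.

translate: b→-1 (≡-11 mod 10), so (5,-11,10)→(5,-1,4)
flip: (5,-1,4)→(4,1,5)
reduced (well bottom): (4,1,5) with a≤c, −a<b≤a
well minimum = a = 4

4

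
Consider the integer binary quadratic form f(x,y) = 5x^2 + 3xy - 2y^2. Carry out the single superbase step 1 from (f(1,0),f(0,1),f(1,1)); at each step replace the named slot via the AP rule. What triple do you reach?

start (5,-2,6) = (f(1,0),f(0,1),f(1,1))
replace slot 1: 2·((-2)+6) − 5 = 3 → (3,-2,6)

3,-2,6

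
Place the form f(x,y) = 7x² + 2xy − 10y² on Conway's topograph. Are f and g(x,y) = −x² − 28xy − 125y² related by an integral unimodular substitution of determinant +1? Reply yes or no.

D₁ = 284, D₂ = 284
river cycle of f (length 8): (7, 16, -1), (-1, 16, 7), (7, 12, -5), (-5, 8, 11), (11, 14, -2), (-2, 14, 11), (11, 8, -5), (-5, 12, 7)
river cycle of g (length 8): (-1, 16, 7), (7, 12, -5), (-5, 8, 11), (11, 14, -2), (-2, 14, 11), (11, 8, -5), (-5, 12, 7), (7, 16, -1)
cycles coincide ⇒ equivalent

yes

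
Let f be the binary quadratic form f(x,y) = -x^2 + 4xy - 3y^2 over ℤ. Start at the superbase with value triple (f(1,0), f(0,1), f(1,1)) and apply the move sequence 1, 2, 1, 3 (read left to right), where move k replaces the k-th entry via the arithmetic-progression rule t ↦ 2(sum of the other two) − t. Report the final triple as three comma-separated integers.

start (-1,-3,0) = (f(1,0),f(0,1),f(1,1))
replace slot 1: 2·((-3)+0) − (-1) = -5 → (-5,-3,0)
replace slot 2: 2·((-5)+0) − (-3) = -7 → (-5,-7,0)
replace slot 1: 2·((-7)+0) − (-5) = -9 → (-9,-7,0)
replace slot 3: 2·((-9)+(-7)) − 0 = -32 → (-9,-7,-32)

-9,-7,-32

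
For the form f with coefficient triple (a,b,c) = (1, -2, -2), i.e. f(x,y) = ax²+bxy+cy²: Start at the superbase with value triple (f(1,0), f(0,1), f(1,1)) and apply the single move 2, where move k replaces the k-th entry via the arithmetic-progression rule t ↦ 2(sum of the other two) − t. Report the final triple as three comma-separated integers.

start (1,-2,-3) = (f(1,0),f(0,1),f(1,1))
replace slot 2: 2·(1+(-3)) − (-2) = -2 → (1,-2,-3)

1,-2,-3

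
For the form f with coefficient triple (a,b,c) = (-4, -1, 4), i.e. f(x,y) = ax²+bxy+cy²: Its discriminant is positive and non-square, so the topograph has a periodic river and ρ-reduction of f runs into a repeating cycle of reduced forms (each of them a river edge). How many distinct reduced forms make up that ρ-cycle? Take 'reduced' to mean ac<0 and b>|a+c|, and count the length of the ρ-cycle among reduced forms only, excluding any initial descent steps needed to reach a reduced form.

D = 65, ⌊√D⌋ = 8
descent: ρ → (4,1,-4)  [lands on river]
river: ρ → (-4,7,1)
river: ρ → (1,7,-4)
river: ρ → (-4,1,4)
river: ρ → (4,7,-1)
river: ρ → (-1,7,4)
ρ-cycle length = 6 (tail of 1 descent step not counted)

6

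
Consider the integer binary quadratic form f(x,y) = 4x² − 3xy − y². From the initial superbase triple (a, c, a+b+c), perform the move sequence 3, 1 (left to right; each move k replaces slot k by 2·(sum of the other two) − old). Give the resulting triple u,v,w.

start (4,-1,0) = (f(1,0),f(0,1),f(1,1))
replace slot 3: 2·(4+(-1)) − 0 = 6 → (4,-1,6)
replace slot 1: 2·((-1)+6) − 4 = 6 → (6,-1,6)

6,-1,6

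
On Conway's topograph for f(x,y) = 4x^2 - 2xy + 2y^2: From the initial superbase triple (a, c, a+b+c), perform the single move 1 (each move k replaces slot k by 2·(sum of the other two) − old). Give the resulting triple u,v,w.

start (4,2,4) = (f(1,0),f(0,1),f(1,1))
replace slot 1: 2·(2+4) − 4 = 8 → (8,2,4)

8,2,4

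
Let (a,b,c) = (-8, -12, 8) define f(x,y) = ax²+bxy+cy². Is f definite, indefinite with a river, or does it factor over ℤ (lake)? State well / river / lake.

D = b²−4ac = (-12)² − 4·(-8)·8 = 400
D = 20² is a perfect square ⇒ form factors over ℤ ⇒ lakes

lake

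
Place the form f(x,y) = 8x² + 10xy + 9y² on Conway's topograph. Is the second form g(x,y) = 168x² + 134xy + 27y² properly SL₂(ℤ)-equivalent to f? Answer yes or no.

D₁ = -188, D₂ = -188
f: translate: b→-6 (≡10 mod 16), so (8,10,9)→(8,-6,7)
f: flip: (8,-6,7)→(7,6,8)
f: reduced (well bottom): (7,6,8) with a≤c, −a<b≤a
g: flip: (168,134,27)→(27,-134,168)
g: translate: b→-26 (≡-134 mod 54), so (27,-134,168)→(27,-26,8)
g: flip: (27,-26,8)→(8,26,27)
g: translate: b→-6 (≡26 mod 16), so (8,26,27)→(8,-6,7)
g: flip: (8,-6,7)→(7,6,8)
g: reduced (well bottom): (7,6,8) with a≤c, −a<b≤a
reduced forms (7, 6, 8) vs (7, 6, 8) ⇒ equivalent

yes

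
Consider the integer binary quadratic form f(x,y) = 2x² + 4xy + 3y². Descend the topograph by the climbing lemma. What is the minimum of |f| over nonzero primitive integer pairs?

translate: b→0 (≡4 mod 4), so (2,4,3)→(2,0,1)
flip: (2,0,1)→(1,0,2)
reduced (well bottom): (1,0,2) with a≤c, −a<b≤a
well minimum = a = 1

1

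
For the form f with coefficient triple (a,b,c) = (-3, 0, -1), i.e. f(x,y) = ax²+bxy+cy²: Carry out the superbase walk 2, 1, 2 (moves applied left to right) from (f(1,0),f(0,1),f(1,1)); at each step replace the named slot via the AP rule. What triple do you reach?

start (-3,-1,-4) = (f(1,0),f(0,1),f(1,1))
replace slot 2: 2·((-3)+(-4)) − (-1) = -13 → (-3,-13,-4)
replace slot 1: 2·((-13)+(-4)) − (-3) = -31 → (-31,-13,-4)
replace slot 2: 2·((-31)+(-4)) − (-13) = -57 → (-31,-57,-4)

-31,-57,-4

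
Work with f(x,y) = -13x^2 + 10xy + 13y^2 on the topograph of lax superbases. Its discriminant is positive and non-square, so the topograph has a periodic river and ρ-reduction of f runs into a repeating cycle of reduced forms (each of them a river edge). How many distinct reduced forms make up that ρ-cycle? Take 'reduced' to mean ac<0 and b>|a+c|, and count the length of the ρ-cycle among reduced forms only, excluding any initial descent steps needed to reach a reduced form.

D = 776, ⌊√D⌋ = 27
river: ρ → (13,16,-10)
river: ρ → (-10,24,5)
river: ρ → (5,26,-5)
river: ρ → (-5,24,10)
river: ρ → (10,16,-13)
river: ρ → (-13,10,13)
ρ-cycle length = 6 (tail of 0 descent steps not counted)

6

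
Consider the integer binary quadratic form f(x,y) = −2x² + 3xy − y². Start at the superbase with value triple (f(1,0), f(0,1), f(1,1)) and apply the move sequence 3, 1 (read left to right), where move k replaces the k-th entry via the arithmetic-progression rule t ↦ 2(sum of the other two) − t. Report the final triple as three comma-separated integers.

start (-2,-1,0) = (f(1,0),f(0,1),f(1,1))
replace slot 3: 2·((-2)+(-1)) − 0 = -6 → (-2,-1,-6)
replace slot 1: 2·((-1)+(-6)) − (-2) = -12 → (-12,-1,-6)

-12,-1,-6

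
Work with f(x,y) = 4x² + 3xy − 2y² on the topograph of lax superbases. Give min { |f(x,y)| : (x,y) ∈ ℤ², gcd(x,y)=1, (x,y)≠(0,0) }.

river: ρ → (-2,5,2)
river: ρ → (2,3,-4)
river: ρ → (-4,5,1)
river: ρ → (1,5,-4)
river: ρ → (-4,3,2)
river: ρ → (2,5,-2)
river: ρ → (-2,3,4)
river: ρ → (4,5,-1)
river: ρ → (-1,5,4)
river: ρ → (4,3,-2)
closes: descent 0, river 10
min |a| on river = 1

1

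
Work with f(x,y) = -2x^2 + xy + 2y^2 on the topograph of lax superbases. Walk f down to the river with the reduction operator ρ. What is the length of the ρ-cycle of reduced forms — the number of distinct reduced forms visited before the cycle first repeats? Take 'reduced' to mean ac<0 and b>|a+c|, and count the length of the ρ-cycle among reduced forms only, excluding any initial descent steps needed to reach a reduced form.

D = 17, ⌊√D⌋ = 4
river: ρ → (2,3,-1)
river: ρ → (-1,3,2)
river: ρ → (2,1,-2)
river: ρ → (-2,3,1)
river: ρ → (1,3,-2)
river: ρ → (-2,1,2)
ρ-cycle length = 6 (tail of 0 descent steps not counted)

6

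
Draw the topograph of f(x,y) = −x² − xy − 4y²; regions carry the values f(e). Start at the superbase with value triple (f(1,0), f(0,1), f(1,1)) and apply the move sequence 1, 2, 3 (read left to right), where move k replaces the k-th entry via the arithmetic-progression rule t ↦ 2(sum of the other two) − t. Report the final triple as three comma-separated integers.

start (-1,-4,-6) = (f(1,0),f(0,1),f(1,1))
replace slot 1: 2·((-4)+(-6)) − (-1) = -19 → (-19,-4,-6)
replace slot 2: 2·((-19)+(-6)) − (-4) = -46 → (-19,-46,-6)
replace slot 3: 2·((-19)+(-46)) − (-6) = -124 → (-19,-46,-124)

-19,-46,-124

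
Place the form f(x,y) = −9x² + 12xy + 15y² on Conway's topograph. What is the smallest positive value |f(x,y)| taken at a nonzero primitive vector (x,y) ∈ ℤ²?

river: ρ → (15,18,-6)
river: ρ → (-6,18,15)
river: ρ → (15,12,-9)
river: ρ → (-9,24,3)
river: ρ → (3,24,-9)
river: ρ → (-9,12,15)
closes: descent 0, river 6
min |a| on river = 3

3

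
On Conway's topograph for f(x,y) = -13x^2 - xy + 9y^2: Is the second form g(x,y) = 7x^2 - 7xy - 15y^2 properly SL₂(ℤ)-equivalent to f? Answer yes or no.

D₁ = 469, D₂ = 469
river cycle of f (length 4): (9, 19, -3), (-3, 17, 15), (15, 13, -5), (-5, 17, 9)
river cycle of g (length 2): (7, 21, -1), (-1, 21, 7)
cycles differ ⇒ inequivalent

no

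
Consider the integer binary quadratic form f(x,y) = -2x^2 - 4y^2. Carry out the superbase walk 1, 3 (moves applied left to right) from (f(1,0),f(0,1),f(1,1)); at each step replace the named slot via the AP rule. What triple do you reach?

start (-2,-4,-6) = (f(1,0),f(0,1),f(1,1))
replace slot 1: 2·((-4)+(-6)) − (-2) = -18 → (-18,-4,-6)
replace slot 3: 2·((-18)+(-4)) − (-6) = -38 → (-18,-4,-38)

-18,-4,-38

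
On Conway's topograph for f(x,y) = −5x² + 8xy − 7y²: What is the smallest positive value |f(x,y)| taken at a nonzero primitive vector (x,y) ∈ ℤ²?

translate: b→2 (≡-8 mod 10), so (5,-8,7)→(5,2,4)
flip: (5,2,4)→(4,-2,5)
reduced (well bottom): (4,-2,5) with a≤c, −a<b≤a
well minimum |f| = |-4| = 4 (negative-definite)

4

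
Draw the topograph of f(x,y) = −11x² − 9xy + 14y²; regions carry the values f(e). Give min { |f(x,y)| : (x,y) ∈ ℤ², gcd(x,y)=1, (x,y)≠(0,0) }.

descent: ρ → (14,9,-11)  [lands on river]
river: ρ → (-11,13,12)
river: ρ → (12,11,-12)
river: ρ → (-12,13,11)
river: ρ → (11,9,-14)
river: ρ → (-14,19,6)
river: ρ → (6,17,-17)
river: ρ → (-17,17,6)
river: ρ → (6,19,-14)
river: ρ → (-14,9,11)
river: ρ → (11,13,-12)
river: ρ → (-12,11,12)
river: ρ → (12,13,-11)
river: ρ → (-11,9,14)
river: ρ → (14,19,-6)
river: ρ → (-6,17,17)
river: ρ → (17,17,-6)
river: ρ → (-6,19,14)
closes: descent 1, river 18
min |a| on river = 6

6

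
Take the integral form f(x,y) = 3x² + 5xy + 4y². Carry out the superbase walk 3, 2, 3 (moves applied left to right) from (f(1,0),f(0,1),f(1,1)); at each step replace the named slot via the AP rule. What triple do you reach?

start (3,4,12) = (f(1,0),f(0,1),f(1,1))
replace slot 3: 2·(3+4) − 12 = 2 → (3,4,2)
replace slot 2: 2·(3+2) − 4 = 6 → (3,6,2)
replace slot 3: 2·(3+6) − 2 = 16 → (3,6,16)

3,6,16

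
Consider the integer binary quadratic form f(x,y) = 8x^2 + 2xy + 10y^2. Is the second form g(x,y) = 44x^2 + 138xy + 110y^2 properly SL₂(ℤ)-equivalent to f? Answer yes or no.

D₁ = -316, D₂ = -316
f: reduced (well bottom): (8,2,10) with a≤c, −a<b≤a
g: translate: b→-38 (≡138 mod 88), so (44,138,110)→(44,-38,10)
g: flip: (44,-38,10)→(10,38,44)
g: translate: b→-2 (≡38 mod 20), so (10,38,44)→(10,-2,8)
g: flip: (10,-2,8)→(8,2,10)
g: reduced (well bottom): (8,2,10) with a≤c, −a<b≤a
reduced forms (8, 2, 10) vs (8, 2, 10) ⇒ equivalent

yes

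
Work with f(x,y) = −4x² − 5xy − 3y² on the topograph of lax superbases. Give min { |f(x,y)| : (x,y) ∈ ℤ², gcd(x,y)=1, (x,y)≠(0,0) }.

translate: b→-3 (≡5 mod 8), so (4,5,3)→(4,-3,2)
flip: (4,-3,2)→(2,3,4)
translate: b→-1 (≡3 mod 4), so (2,3,4)→(2,-1,3)
reduced (well bottom): (2,-1,3) with a≤c, −a<b≤a
well minimum |f| = |-2| = 2 (negative-definite)

2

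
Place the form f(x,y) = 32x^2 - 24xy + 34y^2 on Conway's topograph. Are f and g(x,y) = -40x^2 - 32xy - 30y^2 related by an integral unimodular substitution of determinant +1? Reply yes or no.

D₁ = -3776, D₂ = -3776
f: reduced (well bottom): (32,-24,34) with a≤c, −a<b≤a
g is negative-definite; reduce −g:
−g: flip: (40,32,30)→(30,-32,40)
−g: translate: b→28 (≡-32 mod 60), so (30,-32,40)→(30,28,38)
−g: reduced (well bottom): (30,28,38) with a≤c, −a<b≤a
flip sign back: reduced form of g is (-30,-28,-38)
reduced forms (32, -24, 34) vs (-30, -28, -38) ⇒ inequivalent

no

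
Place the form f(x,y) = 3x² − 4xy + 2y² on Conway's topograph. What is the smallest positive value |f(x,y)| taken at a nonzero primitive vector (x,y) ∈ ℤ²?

translate: b→2 (≡-4 mod 6), so (3,-4,2)→(3,2,1)
flip: (3,2,1)→(1,-2,3)
translate: b→0 (≡-2 mod 2), so (1,-2,3)→(1,0,2)
reduced (well bottom): (1,0,2) with a≤c, −a<b≤a
well minimum = a = 1

1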